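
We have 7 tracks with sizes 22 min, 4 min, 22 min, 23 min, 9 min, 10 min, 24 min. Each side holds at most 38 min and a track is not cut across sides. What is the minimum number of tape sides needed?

4

Total = 24 + 23 + 22 + 22 + 10 + 9 + 4 = 114 min.
Lower bound: ⌈114/38⌉ = 3 tape sides.
Also, 4 tracks each exceed 19 min, and no two of those can share a side, so at least 4 tape sides are needed.
A packing using 4 tape sides:
  side 1: 24 + 10 + 4 = 38
  side 2: 23 + 9 = 32
  side 3: 22 = 22
  side 4: 22 = 22
This matches the lower bound, so 4 is optimal.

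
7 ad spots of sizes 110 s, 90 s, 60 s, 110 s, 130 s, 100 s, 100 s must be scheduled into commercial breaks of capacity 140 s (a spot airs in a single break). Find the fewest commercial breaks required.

Total = 130 + 110 + 110 + 100 + 100 + 90 + 60 = 700 s.
Lower bound: ⌈700/140⌉ = 5 commercial breaks.
Also, 6 ad spots each exceed 70 s, and no two of those can share a break, so at least 6 commercial breaks are needed.
A packing using 7 commercial breaks:
  break 1: 130 = 130
  break 2: 110 = 110
  break 3: 110 = 110
  break 4: 100 = 100
  break 5: 100 = 100
  break 6: 90 = 90
  break 7: 60 = 60
No arrangement into 6 commercial breaks stays within capacity, so 7 is optimal.

7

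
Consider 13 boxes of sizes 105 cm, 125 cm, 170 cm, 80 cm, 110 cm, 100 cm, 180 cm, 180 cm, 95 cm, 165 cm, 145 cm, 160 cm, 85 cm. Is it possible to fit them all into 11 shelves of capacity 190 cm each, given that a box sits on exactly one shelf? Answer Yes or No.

A valid assignment using 11 shelves:
  shelf 1: 180 = 180
  shelf 2: 180 = 180
  shelf 3: 170 = 170
  shelf 4: 165 = 165
  shelf 5: 160 = 160
  shelf 6: 145 = 145
  shelf 7: 125 = 125
  shelf 8: 110 + 80 = 190
  shelf 9: 105 + 85 = 190
  shelf 10: 100 = 100
  shelf 11: 95 = 95
Every load is within 190 cm, so 11 shelves suffice.

Yes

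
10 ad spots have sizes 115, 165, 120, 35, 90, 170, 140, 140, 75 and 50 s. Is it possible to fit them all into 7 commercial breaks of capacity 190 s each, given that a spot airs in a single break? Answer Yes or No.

A valid assignment using 7 commercial breaks:
  break 1: 170 = 170
  break 2: 165 = 165
  break 3: 140 + 50 = 190
  break 4: 140 + 35 = 175
  break 5: 120 = 120
  break 6: 115 + 75 = 190
  break 7: 90 = 90
Every load is within 190 s, so 7 commercial breaks suffice.

Yes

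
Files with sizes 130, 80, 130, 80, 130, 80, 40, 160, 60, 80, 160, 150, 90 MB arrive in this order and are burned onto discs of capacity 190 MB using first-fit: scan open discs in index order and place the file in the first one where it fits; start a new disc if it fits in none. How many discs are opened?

9

  130 → disc 1 (new)  [load 130/190]
  80 → disc 2 (new)  [load 80/190]
  130 → disc 3 (new)  [load 130/190]
  80 → disc 2  [load 160/190]
  130 → disc 4 (new)  [load 130/190]
  80 → disc 5 (new)  [load 80/190]
  40 → disc 1  [load 170/190]
  160 → disc 6 (new)  [load 160/190]
  60 → disc 3  [load 190/190]
  80 → disc 5  [load 160/190]
  160 → disc 7 (new)  [load 160/190]
  150 → disc 8 (new)  [load 150/190]
  90 → disc 9 (new)  [load 90/190]
9 discs opened.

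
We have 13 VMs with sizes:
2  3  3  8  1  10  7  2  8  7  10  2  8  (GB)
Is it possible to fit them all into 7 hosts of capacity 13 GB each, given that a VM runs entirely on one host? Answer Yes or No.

A valid assignment using 7 hosts:
  host 1: 10 + 3 = 13
  host 2: 10 + 3 = 13
  host 3: 8 + 2 + 2 + 1 = 13
  host 4: 8 + 2 = 10
  host 5: 8 = 8
  host 6: 7 = 7
  host 7: 7 = 7
Every load is within 13 GB, so 7 hosts suffice.

Yes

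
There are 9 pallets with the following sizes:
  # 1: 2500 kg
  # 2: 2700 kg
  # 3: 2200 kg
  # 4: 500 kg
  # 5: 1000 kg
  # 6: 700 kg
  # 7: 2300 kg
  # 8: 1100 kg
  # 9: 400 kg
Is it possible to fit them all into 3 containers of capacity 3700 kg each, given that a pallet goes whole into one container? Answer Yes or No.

No

Total = 13400 kg; ⌈13400/3700⌉ = 4.
At least 4 containers are required, but only 3 are allowed.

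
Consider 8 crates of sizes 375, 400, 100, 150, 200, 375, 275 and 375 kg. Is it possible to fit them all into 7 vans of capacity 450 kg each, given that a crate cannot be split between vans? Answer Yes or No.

Yes

A valid assignment using 6 vans:
  van 1: 400 = 400
  van 2: 375 = 375
  van 3: 375 = 375
  van 4: 375 = 375
  van 5: 275 + 150 = 425
  van 6: 200 + 100 = 300
That uses only 6 ≤ 7, so 7 vans are enough.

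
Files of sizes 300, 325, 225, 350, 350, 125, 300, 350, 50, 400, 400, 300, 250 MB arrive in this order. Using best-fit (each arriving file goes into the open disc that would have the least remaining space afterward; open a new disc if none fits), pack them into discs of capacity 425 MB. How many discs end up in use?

  300 → disc 1 (new)  [load 300/425]
  325 → disc 2 (new)  [load 325/425]
  225 → disc 3 (new)  [load 225/425]
  350 → disc 4 (new)  [load 350/425]
  350 → disc 5 (new)  [load 350/425]
  125 → disc 1  [load 425/425]
  300 → disc 6 (new)  [load 300/425]
  350 → disc 7 (new)  [load 350/425]
  50 → disc 4  [load 400/425]
  400 → disc 8 (new)  [load 400/425]
  400 → disc 9 (new)  [load 400/425]
  300 → disc 10 (new)  [load 300/425]
  250 → disc 11 (new)  [load 250/425]
11 discs opened.

11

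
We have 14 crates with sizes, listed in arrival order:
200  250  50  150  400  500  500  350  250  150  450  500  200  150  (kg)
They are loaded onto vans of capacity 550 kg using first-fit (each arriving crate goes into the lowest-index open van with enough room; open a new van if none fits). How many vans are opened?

9

  200 → van 1 (new)  [load 200/550]
  250 → van 1  [load 450/550]
  50 → van 1  [load 500/550]
  150 → van 2 (new)  [load 150/550]
  400 → van 2  [load 550/550]
  500 → van 3 (new)  [load 500/550]
  500 → van 4 (new)  [load 500/550]
  350 → van 5 (new)  [load 350/550]
  250 → van 6 (new)  [load 250/550]
  150 → van 5  [load 500/550]
  450 → van 7 (new)  [load 450/550]
  500 → van 8 (new)  [load 500/550]
  200 → van 6  [load 450/550]
  150 → van 9 (new)  [load 150/550]
9 vans opened.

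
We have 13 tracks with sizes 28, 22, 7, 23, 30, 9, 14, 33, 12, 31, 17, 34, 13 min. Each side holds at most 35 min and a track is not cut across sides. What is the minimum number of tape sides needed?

Total = 34 + 33 + 31 + 30 + 28 + 23 + 22 + 17 + 14 + 13 + 12 + 9 + 7 = 273 min.
Lower bound: ⌈273/35⌉ = 8 tape sides.
A packing using 9 tape sides:
  side 1: 34 = 34
  side 2: 33 = 33
  side 3: 31 = 31
  side 4: 30 = 30
  side 5: 28 + 7 = 35
  side 6: 23 + 12 = 35
  side 7: 22 + 13 = 35
  side 8: 17 + 14 = 31
  side 9: 9 = 9
No arrangement into 8 tape sides stays within capacity, so 9 is optimal.

9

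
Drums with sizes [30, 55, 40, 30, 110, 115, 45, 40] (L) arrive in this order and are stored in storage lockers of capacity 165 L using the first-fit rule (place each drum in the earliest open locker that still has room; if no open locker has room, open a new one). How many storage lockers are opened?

3

  30 → locker 1 (new)  [load 30/165]
  55 → locker 1  [load 85/165]
  40 → locker 1  [load 125/165]
  30 → locker 1  [load 155/165]
  110 → locker 2 (new)  [load 110/165]
  115 → locker 3 (new)  [load 115/165]
  45 → locker 2  [load 155/165]
  40 → locker 3  [load 155/165]
3 storage lockers opened.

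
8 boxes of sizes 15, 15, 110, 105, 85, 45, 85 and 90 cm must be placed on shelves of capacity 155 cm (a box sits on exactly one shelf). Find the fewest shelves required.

5

Total = 110 + 105 + 90 + 85 + 85 + 45 + 15 + 15 = 550 cm.
Lower bound: ⌈550/155⌉ = 4 shelves.
Also, 5 boxes each exceed 155/2 cm, and no two of those can share a shelf, so at least 5 shelves are needed.
A packing using 5 shelves:
  shelf 1: 110 + 45 = 155
  shelf 2: 105 + 15 + 15 = 135
  shelf 3: 90 = 90
  shelf 4: 85 = 85
  shelf 5: 85 = 85
This matches the lower bound, so 5 is optimal.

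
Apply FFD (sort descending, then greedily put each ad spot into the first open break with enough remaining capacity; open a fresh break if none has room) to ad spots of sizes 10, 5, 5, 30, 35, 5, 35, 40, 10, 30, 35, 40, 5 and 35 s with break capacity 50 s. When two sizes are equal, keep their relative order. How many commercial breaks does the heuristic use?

Sorted descending: 40, 40, 35, 35, 35, 35, 30, 30, 10, 10, 5, 5, 5, 5.
  40 → break 1 (new)  [load 40/50]
  40 → break 2 (new)  [load 40/50]
  35 → break 3 (new)  [load 35/50]
  35 → break 4 (new)  [load 35/50]
  35 → break 5 (new)  [load 35/50]
  35 → break 6 (new)  [load 35/50]
  30 → break 7 (new)  [load 30/50]
  30 → break 8 (new)  [load 30/50]
  10 → break 1  [load 50/50]
  10 → break 2  [load 50/50]
  5 → break 3  [load 40/50]
  5 → break 3  [load 45/50]
  5 → break 3  [load 50/50]
  5 → break 4  [load 40/50]
8 commercial breaks opened.

8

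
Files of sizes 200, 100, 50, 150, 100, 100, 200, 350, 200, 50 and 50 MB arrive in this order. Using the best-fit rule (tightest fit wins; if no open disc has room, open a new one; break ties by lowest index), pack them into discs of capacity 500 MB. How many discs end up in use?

  200 → disc 1 (new)  [load 200/500]
  100 → disc 1  [load 300/500]
  50 → disc 1  [load 350/500]
  150 → disc 1  [load 500/500]
  100 → disc 2 (new)  [load 100/500]
  100 → disc 2  [load 200/500]
  200 → disc 2  [load 400/500]
  350 → disc 3 (new)  [load 350/500]
  200 → disc 4 (new)  [load 200/500]
  50 → disc 2  [load 450/500]
  50 → disc 2  [load 500/500]
4 discs opened.

4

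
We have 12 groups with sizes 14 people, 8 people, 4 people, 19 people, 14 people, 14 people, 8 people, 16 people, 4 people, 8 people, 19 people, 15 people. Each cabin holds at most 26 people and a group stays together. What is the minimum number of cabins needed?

7

Total = 19 + 19 + 16 + 15 + 14 + 14 + 14 + 8 + 8 + 8 + 4 + 4 = 143 people.
Lower bound: ⌈143/26⌉ = 6 cabins.
Also, 7 groups each exceed 13 people, and no two of those can share a cabin, so at least 7 cabins are needed.
A packing using 7 cabins:
  cabin 1: 19 + 4 = 23
  cabin 2: 19 + 4 = 23
  cabin 3: 16 + 8 = 24
  cabin 4: 15 + 8 = 23
  cabin 5: 14 + 8 = 22
  cabin 6: 14 = 14
  cabin 7: 14 = 14
This matches the lower bound, so 7 is optimal.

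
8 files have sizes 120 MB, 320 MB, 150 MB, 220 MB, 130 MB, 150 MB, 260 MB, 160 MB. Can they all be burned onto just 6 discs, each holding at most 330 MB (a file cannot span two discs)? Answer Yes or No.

A valid assignment using 6 discs:
  disc 1: 320 = 320
  disc 2: 260 = 260
  disc 3: 220 = 220
  disc 4: 160 + 150 = 310
  disc 5: 150 + 130 = 280
  disc 6: 120 = 120
Every load is within 330 MB, so 6 discs suffice.

Yes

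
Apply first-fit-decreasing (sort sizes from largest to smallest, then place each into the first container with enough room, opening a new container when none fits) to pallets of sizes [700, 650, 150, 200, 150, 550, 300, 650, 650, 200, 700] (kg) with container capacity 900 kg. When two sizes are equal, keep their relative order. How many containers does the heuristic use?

Sorted descending: 700, 700, 650, 650, 650, 550, 300, 200, 200, 150, 150.
  700 → container 1 (new)  [load 700/900]
  700 → container 2 (new)  [load 700/900]
  650 → container 3 (new)  [load 650/900]
  650 → container 4 (new)  [load 650/900]
  650 → container 5 (new)  [load 650/900]
  550 → container 6 (new)  [load 550/900]
  300 → container 6  [load 850/900]
  200 → container 1  [load 900/900]
  200 → container 2  [load 900/900]
  150 → container 3  [load 800/900]
  150 → container 4  [load 800/900]
6 containers opened.

6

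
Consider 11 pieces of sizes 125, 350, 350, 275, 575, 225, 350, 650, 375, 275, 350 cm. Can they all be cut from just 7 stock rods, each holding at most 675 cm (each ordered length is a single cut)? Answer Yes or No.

A valid assignment using 7 stock rods:
  stock rod 1: 650 = 650
  stock rod 2: 575 = 575
  stock rod 3: 375 + 275 = 650
  stock rod 4: 350 + 275 = 625
  stock rod 5: 350 + 225 = 575
  stock rod 6: 350 + 125 = 475
  stock rod 7: 350 = 350
Every load is within 675 cm, so 7 stock rods suffice.

Yes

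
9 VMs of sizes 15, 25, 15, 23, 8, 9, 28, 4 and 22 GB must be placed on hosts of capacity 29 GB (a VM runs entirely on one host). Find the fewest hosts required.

6

Total = 28 + 25 + 23 + 22 + 15 + 15 + 9 + 8 + 4 = 149 GB.
Lower bound: ⌈149/29⌉ = 6 hosts.
A packing using 6 hosts:
  host 1: 28 = 28
  host 2: 25 + 4 = 29
  host 3: 23 = 23
  host 4: 22 = 22
  host 5: 15 + 9 = 24
  host 6: 15 + 8 = 23
This matches the lower bound, so 6 is optimal.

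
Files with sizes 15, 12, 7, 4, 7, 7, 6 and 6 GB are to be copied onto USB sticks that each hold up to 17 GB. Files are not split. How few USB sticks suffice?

Total = 15 + 12 + 7 + 7 + 7 + 6 + 6 + 4 = 64 GB.
Lower bound: ⌈64/17⌉ = 4 USB sticks.
A packing using 5 USB sticks:
  USB stick 1: 15 = 15
  USB stick 2: 12 + 4 = 16
  USB stick 3: 7 + 7 = 14
  USB stick 4: 7 + 6 = 13
  USB stick 5: 6 = 6
No arrangement into 4 USB sticks stays within capacity, so 5 is optimal.

5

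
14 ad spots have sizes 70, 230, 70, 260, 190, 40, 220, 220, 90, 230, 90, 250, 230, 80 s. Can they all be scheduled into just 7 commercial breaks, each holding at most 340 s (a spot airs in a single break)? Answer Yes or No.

Total = 2270 s; ⌈2270/340⌉ = 7.
8 ad spots each exceed half the capacity and cannot share a break, forcing at least 8 commercial breaks.
At least 8 commercial breaks are required, but only 7 are allowed.

No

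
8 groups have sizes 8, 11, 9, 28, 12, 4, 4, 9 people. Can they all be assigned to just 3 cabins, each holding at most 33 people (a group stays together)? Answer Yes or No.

A valid assignment using 3 cabins:
  cabin 1: 28 + 4 = 32
  cabin 2: 12 + 11 + 9 = 32
  cabin 3: 9 + 8 + 4 = 21
Every load is within 33 people, so 3 cabins suffice.

Yes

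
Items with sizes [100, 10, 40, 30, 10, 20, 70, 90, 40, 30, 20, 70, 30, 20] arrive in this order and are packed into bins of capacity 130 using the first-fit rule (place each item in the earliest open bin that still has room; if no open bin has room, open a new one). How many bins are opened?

5

  100 → bin 1 (new)  [load 100/130]
  10 → bin 1  [load 110/130]
  40 → bin 2 (new)  [load 40/130]
  30 → bin 2  [load 70/130]
  10 → bin 1  [load 120/130]
  20 → bin 2  [load 90/130]
  70 → bin 3 (new)  [load 70/130]
  90 → bin 4 (new)  [load 90/130]
  40 → bin 2  [load 130/130]
  30 → bin 3  [load 100/130]
  20 → bin 3  [load 120/130]
  70 → bin 5 (new)  [load 70/130]
  30 → bin 4  [load 120/130]
  20 → bin 5  [load 90/130]
5 bins opened.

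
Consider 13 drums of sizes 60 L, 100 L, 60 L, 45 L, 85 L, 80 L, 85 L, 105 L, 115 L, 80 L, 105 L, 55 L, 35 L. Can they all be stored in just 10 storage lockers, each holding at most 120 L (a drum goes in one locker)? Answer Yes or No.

A valid assignment using 10 storage lockers:
  locker 1: 115 = 115
  locker 2: 105 = 105
  locker 3: 105 = 105
  locker 4: 100 = 100
  locker 5: 85 + 35 = 120
  locker 6: 85 = 85
  locker 7: 80 = 80
  locker 8: 80 = 80
  locker 9: 60 + 60 = 120
  locker 10: 55 + 45 = 100
Every load is within 120 L, so 10 storage lockers suffice.

Yes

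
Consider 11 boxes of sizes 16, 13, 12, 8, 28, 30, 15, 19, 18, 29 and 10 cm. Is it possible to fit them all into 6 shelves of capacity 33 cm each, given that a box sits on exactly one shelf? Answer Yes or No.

No

Total = 198 cm; ⌈198/33⌉ = 6.
The bound of 6 does not rule out 6, but exhaustive search shows no assignment into 6 shelves of capacity 33 cm exists — the minimum is 7.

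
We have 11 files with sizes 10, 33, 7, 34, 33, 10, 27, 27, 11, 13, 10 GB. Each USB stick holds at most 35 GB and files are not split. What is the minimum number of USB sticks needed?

Total = 34 + 33 + 33 + 27 + 27 + 13 + 11 + 10 + 10 + 10 + 7 = 215 GB.
Lower bound: ⌈215/35⌉ = 7 USB sticks.
A packing using 7 USB sticks:
  USB stick 1: 34 = 34
  USB stick 2: 33 = 33
  USB stick 3: 33 = 33
  USB stick 4: 27 + 7 = 34
  USB stick 5: 27 = 27
  USB stick 6: 13 + 11 + 10 = 34
  USB stick 7: 10 + 10 = 20
This matches the lower bound, so 7 is optimal.

7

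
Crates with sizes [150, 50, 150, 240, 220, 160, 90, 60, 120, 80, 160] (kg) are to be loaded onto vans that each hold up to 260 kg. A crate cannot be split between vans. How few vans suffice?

Total = 240 + 220 + 160 + 160 + 150 + 150 + 120 + 90 + 80 + 60 + 50 = 1480 kg.
Lower bound: ⌈1480/260⌉ = 6 vans.
A packing using 7 vans:
  van 1: 240 = 240
  van 2: 220 = 220
  van 3: 160 + 90 = 250
  van 4: 160 + 80 = 240
  van 5: 150 + 60 + 50 = 260
  van 6: 150 = 150
  van 7: 120 = 120
No arrangement into 6 vans stays within capacity, so 7 is optimal.

7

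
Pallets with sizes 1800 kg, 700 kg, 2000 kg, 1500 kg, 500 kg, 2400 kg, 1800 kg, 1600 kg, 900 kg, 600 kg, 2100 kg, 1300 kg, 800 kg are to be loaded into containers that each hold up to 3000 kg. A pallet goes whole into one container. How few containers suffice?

7

Total = 2400 + 2100 + 2000 + 1800 + 1800 + 1600 + 1500 + 1300 + 900 + 800 + 700 + 600 + 500 = 18000 kg.
Lower bound: ⌈18000/3000⌉ = 6 containers.
A packing using 7 containers:
  container 1: 2400 + 600 = 3000
  container 2: 2100 + 900 = 3000
  container 3: 2000 + 800 = 2800
  container 4: 1800 + 700 + 500 = 3000
  container 5: 1800 = 1800
  container 6: 1600 + 1300 = 2900
  container 7: 1500 = 1500
No arrangement into 6 containers stays within capacity, so 7 is optimal.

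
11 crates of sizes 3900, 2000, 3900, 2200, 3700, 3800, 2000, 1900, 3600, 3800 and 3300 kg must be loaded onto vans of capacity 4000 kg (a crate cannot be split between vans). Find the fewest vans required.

Total = 3900 + 3900 + 3800 + 3800 + 3700 + 3600 + 3300 + 2200 + 2000 + 2000 + 1900 = 34100 kg.
Lower bound: ⌈34100/4000⌉ = 9 vans.
A packing using 10 vans:
  van 1: 3900 = 3900
  van 2: 3900 = 3900
  van 3: 3800 = 3800
  van 4: 3800 = 3800
  van 5: 3700 = 3700
  van 6: 3600 = 3600
  van 7: 3300 = 3300
  van 8: 2200 = 2200
  van 9: 2000 + 2000 = 4000
  van 10: 1900 = 1900
No arrangement into 9 vans stays within capacity, so 10 is optimal.

10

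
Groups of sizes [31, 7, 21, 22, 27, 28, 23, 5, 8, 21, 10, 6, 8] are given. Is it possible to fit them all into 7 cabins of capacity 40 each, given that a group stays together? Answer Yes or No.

Yes

A valid assignment using 7 cabins:
  cabin 1: 31 + 8 = 39
  cabin 2: 28 + 10 = 38
  cabin 3: 27 + 8 + 5 = 40
  cabin 4: 23 + 7 + 6 = 36
  cabin 5: 22 = 22
  cabin 6: 21 = 21
  cabin 7: 21 = 21
Every load is within 40, so 7 cabins suffice.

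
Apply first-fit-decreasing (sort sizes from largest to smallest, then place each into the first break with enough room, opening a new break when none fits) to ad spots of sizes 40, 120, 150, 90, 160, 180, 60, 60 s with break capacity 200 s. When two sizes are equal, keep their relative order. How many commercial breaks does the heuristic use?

Sorted descending: 180, 160, 150, 120, 90, 60, 60, 40.
  180 → break 1 (new)  [load 180/200]
  160 → break 2 (new)  [load 160/200]
  150 → break 3 (new)  [load 150/200]
  120 → break 4 (new)  [load 120/200]
  90 → break 5 (new)  [load 90/200]
  60 → break 4  [load 180/200]
  60 → break 5  [load 150/200]
  40 → break 2  [load 200/200]
5 commercial breaks opened.

5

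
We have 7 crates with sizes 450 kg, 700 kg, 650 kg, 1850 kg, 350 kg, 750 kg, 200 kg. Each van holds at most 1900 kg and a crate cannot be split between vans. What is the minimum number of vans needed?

3

Total = 1850 + 750 + 700 + 650 + 450 + 350 + 200 = 4950 kg.
Lower bound: ⌈4950/1900⌉ = 3 vans.
A packing using 3 vans:
  van 1: 1850 = 1850
  van 2: 750 + 700 + 450 = 1900
  van 3: 650 + 350 + 200 = 1200
This matches the lower bound, so 3 is optimal.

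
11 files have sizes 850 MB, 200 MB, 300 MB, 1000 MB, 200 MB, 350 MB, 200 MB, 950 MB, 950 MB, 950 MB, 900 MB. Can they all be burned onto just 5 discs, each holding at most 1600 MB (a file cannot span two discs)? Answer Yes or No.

No

Total = 6850 MB; ⌈6850/1600⌉ = 5.
6 files each exceed half the capacity and cannot share a disc, forcing at least 6 discs.
At least 6 discs are required, but only 5 are allowed.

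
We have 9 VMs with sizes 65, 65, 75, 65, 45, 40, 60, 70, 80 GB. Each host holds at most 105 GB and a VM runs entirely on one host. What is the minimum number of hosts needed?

7

Total = 80 + 75 + 70 + 65 + 65 + 65 + 60 + 45 + 40 = 565 GB.
Lower bound: ⌈565/105⌉ = 6 hosts.
Also, 7 VMs each exceed 105/2 GB, and no two of those can share a host, so at least 7 hosts are needed.
A packing using 7 hosts:
  host 1: 80 = 80
  host 2: 75 = 75
  host 3: 70 = 70
  host 4: 65 + 40 = 105
  host 5: 65 = 65
  host 6: 65 = 65
  host 7: 60 + 45 = 105
This matches the lower bound, so 7 is optimal.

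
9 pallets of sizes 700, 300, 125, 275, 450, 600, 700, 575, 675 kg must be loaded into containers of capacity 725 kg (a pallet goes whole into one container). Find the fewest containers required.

Total = 700 + 700 + 675 + 600 + 575 + 450 + 300 + 275 + 125 = 4400 kg.
Lower bound: ⌈4400/725⌉ = 7 containers.
A packing using 7 containers:
  container 1: 700 = 700
  container 2: 700 = 700
  container 3: 675 = 675
  container 4: 600 + 125 = 725
  container 5: 575 = 575
  container 6: 450 + 275 = 725
  container 7: 300 = 300
This matches the lower bound, so 7 is optimal.

7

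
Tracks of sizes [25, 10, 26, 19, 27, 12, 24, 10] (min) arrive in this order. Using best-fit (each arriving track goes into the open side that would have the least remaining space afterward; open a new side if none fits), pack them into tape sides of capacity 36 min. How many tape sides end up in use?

  25 → side 1 (new)  [load 25/36]
  10 → side 1  [load 35/36]
  26 → side 2 (new)  [load 26/36]
  19 → side 3 (new)  [load 19/36]
  27 → side 4 (new)  [load 27/36]
  12 → side 3  [load 31/36]
  24 → side 5 (new)  [load 24/36]
  10 → side 2  [load 36/36]
5 tape sides opened.

5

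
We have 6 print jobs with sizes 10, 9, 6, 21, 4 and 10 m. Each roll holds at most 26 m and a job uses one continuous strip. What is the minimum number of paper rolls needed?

3

Total = 21 + 10 + 10 + 9 + 6 + 4 = 60 m.
Lower bound: ⌈60/26⌉ = 3 paper rolls.
A packing using 3 paper rolls:
  roll 1: 21 + 4 = 25
  roll 2: 10 + 10 + 6 = 26
  roll 3: 9 = 9
This matches the lower bound, so 3 is optimal.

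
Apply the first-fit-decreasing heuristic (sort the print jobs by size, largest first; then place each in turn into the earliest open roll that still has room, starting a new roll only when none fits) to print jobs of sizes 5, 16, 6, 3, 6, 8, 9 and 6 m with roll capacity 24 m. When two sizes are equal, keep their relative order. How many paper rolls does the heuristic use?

Sorted descending: 16, 9, 8, 6, 6, 6, 5, 3.
  16 → roll 1 (new)  [load 16/24]
  9 → roll 2 (new)  [load 9/24]
  8 → roll 1  [load 24/24]
  6 → roll 2  [load 15/24]
  6 → roll 2  [load 21/24]
  6 → roll 3 (new)  [load 6/24]
  5 → roll 3  [load 11/24]
  3 → roll 2  [load 24/24]
3 paper rolls opened.

3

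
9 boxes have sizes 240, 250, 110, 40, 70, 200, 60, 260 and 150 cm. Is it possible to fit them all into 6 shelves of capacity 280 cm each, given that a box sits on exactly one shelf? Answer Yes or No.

A valid assignment using 6 shelves:
  shelf 1: 260 = 260
  shelf 2: 250 = 250
  shelf 3: 240 + 40 = 280
  shelf 4: 200 + 70 = 270
  shelf 5: 150 + 110 = 260
  shelf 6: 60 = 60
Every load is within 280 cm, so 6 shelves suffice.

Yes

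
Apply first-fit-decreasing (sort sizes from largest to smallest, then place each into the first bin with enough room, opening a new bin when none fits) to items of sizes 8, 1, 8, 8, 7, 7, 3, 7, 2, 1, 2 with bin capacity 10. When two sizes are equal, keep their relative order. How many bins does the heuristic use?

6

Sorted descending: 8, 8, 8, 7, 7, 7, 3, 2, 2, 1, 1.
  8 → bin 1 (new)  [load 8/10]
  8 → bin 2 (new)  [load 8/10]
  8 → bin 3 (new)  [load 8/10]
  7 → bin 4 (new)  [load 7/10]
  7 → bin 5 (new)  [load 7/10]
  7 → bin 6 (new)  [load 7/10]
  3 → bin 4  [load 10/10]
  2 → bin 1  [load 10/10]
  2 → bin 2  [load 10/10]
  1 → bin 3  [load 9/10]
  1 → bin 3  [load 10/10]
6 bins opened.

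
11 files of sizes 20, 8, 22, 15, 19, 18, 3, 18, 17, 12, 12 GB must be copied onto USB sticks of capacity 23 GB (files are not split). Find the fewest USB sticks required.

Total = 22 + 20 + 19 + 18 + 18 + 17 + 15 + 12 + 12 + 8 + 3 = 164 GB.
Lower bound: ⌈164/23⌉ = 8 USB sticks.
Also, 9 files each exceed 23/2 GB, and no two of those can share a USB stick, so at least 9 USB sticks are needed.
A packing using 9 USB sticks:
  USB stick 1: 22 = 22
  USB stick 2: 20 + 3 = 23
  USB stick 3: 19 = 19
  USB stick 4: 18 = 18
  USB stick 5: 18 = 18
  USB stick 6: 17 = 17
  USB stick 7: 15 + 8 = 23
  USB stick 8: 12 = 12
  USB stick 9: 12 = 12
This matches the lower bound, so 9 is optimal.

9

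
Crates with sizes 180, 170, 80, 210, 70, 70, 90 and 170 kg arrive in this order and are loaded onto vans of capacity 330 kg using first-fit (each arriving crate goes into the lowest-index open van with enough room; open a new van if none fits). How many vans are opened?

  180 → van 1 (new)  [load 180/330]
  170 → van 2 (new)  [load 170/330]
  80 → van 1  [load 260/330]
  210 → van 3 (new)  [load 210/330]
  70 → van 1  [load 330/330]
  70 → van 2  [load 240/330]
  90 → van 2  [load 330/330]
  170 → van 4 (new)  [load 170/330]
4 vans opened.

4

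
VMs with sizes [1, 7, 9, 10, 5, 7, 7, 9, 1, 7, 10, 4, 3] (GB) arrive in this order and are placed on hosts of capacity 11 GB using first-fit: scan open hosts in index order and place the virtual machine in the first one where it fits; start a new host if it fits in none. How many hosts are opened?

9

  1 → host 1 (new)  [load 1/11]
  7 → host 1  [load 8/11]
  9 → host 2 (new)  [load 9/11]
  10 → host 3 (new)  [load 10/11]
  5 → host 4 (new)  [load 5/11]
  7 → host 5 (new)  [load 7/11]
  7 → host 6 (new)  [load 7/11]
  9 → host 7 (new)  [load 9/11]
  1 → host 1  [load 9/11]
  7 → host 8 (new)  [load 7/11]
  10 → host 9 (new)  [load 10/11]
  4 → host 4  [load 9/11]
  3 → host 5  [load 10/11]
9 hosts opened.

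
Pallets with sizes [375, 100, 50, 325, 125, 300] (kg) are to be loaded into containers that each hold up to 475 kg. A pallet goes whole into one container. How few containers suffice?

Total = 375 + 325 + 300 + 125 + 100 + 50 = 1275 kg.
Lower bound: ⌈1275/475⌉ = 3 containers.
A packing using 3 containers:
  container 1: 375 + 100 = 475
  container 2: 325 + 125 = 450
  container 3: 300 + 50 = 350
This matches the lower bound, so 3 is optimal.

3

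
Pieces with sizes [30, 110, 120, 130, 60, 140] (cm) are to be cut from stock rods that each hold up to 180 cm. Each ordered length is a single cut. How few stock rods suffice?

4

Total = 140 + 130 + 120 + 110 + 60 + 30 = 590 cm.
Lower bound: ⌈590/180⌉ = 4 stock rods.
A packing using 4 stock rods:
  stock rod 1: 140 + 30 = 170
  stock rod 2: 130 = 130
  stock rod 3: 120 + 60 = 180
  stock rod 4: 110 = 110
This matches the lower bound, so 4 is optimal.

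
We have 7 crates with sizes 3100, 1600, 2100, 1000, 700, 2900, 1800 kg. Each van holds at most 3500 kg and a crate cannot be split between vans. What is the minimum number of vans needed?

Total = 3100 + 2900 + 2100 + 1800 + 1600 + 1000 + 700 = 13200 kg.
Lower bound: ⌈13200/3500⌉ = 4 vans.
A packing using 5 vans:
  van 1: 3100 = 3100
  van 2: 2900 = 2900
  van 3: 2100 + 1000 = 3100
  van 4: 1800 + 1600 = 3400
  van 5: 700 = 700
No arrangement into 4 vans stays within capacity, so 5 is optimal.

5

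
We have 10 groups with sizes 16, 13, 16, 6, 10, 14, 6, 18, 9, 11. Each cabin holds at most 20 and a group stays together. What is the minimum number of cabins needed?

Total = 18 + 16 + 16 + 14 + 13 + 11 + 10 + 9 + 6 + 6 = 119.
Lower bound: ⌈119/20⌉ = 6 cabins.
A packing using 7 cabins:
  cabin 1: 18 = 18
  cabin 2: 16 = 16
  cabin 3: 16 = 16
  cabin 4: 14 + 6 = 20
  cabin 5: 13 + 6 = 19
  cabin 6: 11 + 9 = 20
  cabin 7: 10 = 10
No arrangement into 6 cabins stays within capacity, so 7 is optimal.

7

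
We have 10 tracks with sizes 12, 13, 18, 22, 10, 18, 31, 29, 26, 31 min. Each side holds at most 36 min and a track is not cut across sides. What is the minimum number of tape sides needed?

7

Total = 31 + 31 + 29 + 26 + 22 + 18 + 18 + 13 + 12 + 10 = 210 min.
Lower bound: ⌈210/36⌉ = 6 tape sides.
A packing using 7 tape sides:
  side 1: 31 = 31
  side 2: 31 = 31
  side 3: 29 = 29
  side 4: 26 + 10 = 36
  side 5: 22 + 13 = 35
  side 6: 18 + 18 = 36
  side 7: 12 = 12
No arrangement into 6 tape sides stays within capacity, so 7 is optimal.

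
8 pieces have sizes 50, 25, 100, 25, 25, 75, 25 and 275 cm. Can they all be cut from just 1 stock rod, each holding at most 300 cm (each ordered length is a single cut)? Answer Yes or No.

Total = 600 cm; ⌈600/300⌉ = 2.
At least 2 stock rods are required, but only 1 is allowed.

No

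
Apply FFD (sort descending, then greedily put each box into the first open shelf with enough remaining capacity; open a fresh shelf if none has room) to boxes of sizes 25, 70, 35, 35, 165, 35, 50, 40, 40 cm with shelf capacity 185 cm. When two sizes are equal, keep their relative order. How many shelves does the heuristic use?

3

Sorted descending: 165, 70, 50, 40, 40, 35, 35, 35, 25.
  165 → shelf 1 (new)  [load 165/185]
  70 → shelf 2 (new)  [load 70/185]
  50 → shelf 2  [load 120/185]
  40 → shelf 2  [load 160/185]
  40 → shelf 3 (new)  [load 40/185]
  35 → shelf 3  [load 75/185]
  35 → shelf 3  [load 110/185]
  35 → shelf 3  [load 145/185]
  25 → shelf 2  [load 185/185]
3 shelves opened.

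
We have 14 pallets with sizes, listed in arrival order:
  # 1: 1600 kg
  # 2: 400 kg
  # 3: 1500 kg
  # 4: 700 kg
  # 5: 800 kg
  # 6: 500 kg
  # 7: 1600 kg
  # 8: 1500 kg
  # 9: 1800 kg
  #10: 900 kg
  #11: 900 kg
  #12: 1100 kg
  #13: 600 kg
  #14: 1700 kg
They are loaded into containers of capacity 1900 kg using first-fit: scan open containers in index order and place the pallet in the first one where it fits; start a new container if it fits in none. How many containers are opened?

10

  1600 → container 1 (new)  [load 1600/1900]
  400 → container 2 (new)  [load 400/1900]
  1500 → container 2  [load 1900/1900]
  700 → container 3 (new)  [load 700/1900]
  800 → container 3  [load 1500/1900]
  500 → container 4 (new)  [load 500/1900]
  1600 → container 5 (new)  [load 1600/1900]
  1500 → container 6 (new)  [load 1500/1900]
  1800 → container 7 (new)  [load 1800/1900]
  900 → container 4  [load 1400/1900]
  900 → container 8 (new)  [load 900/1900]
  1100 → container 9 (new)  [load 1100/1900]
  600 → container 8  [load 1500/1900]
  1700 → container 10 (new)  [load 1700/1900]
10 containers opened.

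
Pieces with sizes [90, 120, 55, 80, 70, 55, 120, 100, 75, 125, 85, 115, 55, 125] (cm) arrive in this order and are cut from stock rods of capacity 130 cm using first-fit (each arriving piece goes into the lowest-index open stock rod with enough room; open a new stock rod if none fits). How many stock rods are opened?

12

  90 → stock rod 1 (new)  [load 90/130]
  120 → stock rod 2 (new)  [load 120/130]
  55 → stock rod 3 (new)  [load 55/130]
  80 → stock rod 4 (new)  [load 80/130]
  70 → stock rod 3  [load 125/130]
  55 → stock rod 5 (new)  [load 55/130]
  120 → stock rod 6 (new)  [load 120/130]
  100 → stock rod 7 (new)  [load 100/130]
  75 → stock rod 5  [load 130/130]
  125 → stock rod 8 (new)  [load 125/130]
  85 → stock rod 9 (new)  [load 85/130]
  115 → stock rod 10 (new)  [load 115/130]
  55 → stock rod 11 (new)  [load 55/130]
  125 → stock rod 12 (new)  [load 125/130]
12 stock rods opened.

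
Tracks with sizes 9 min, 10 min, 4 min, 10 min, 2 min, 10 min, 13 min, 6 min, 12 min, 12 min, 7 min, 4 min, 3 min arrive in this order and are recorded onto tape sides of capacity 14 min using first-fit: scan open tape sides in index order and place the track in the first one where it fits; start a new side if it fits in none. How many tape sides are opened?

8

  9 → side 1 (new)  [load 9/14]
  10 → side 2 (new)  [load 10/14]
  4 → side 1  [load 13/14]
  10 → side 3 (new)  [load 10/14]
  2 → side 2  [load 12/14]
  10 → side 4 (new)  [load 10/14]
  13 → side 5 (new)  [load 13/14]
  6 → side 6 (new)  [load 6/14]
  12 → side 7 (new)  [load 12/14]
  12 → side 8 (new)  [load 12/14]
  7 → side 6  [load 13/14]
  4 → side 3  [load 14/14]
  3 → side 4  [load 13/14]
8 tape sides opened.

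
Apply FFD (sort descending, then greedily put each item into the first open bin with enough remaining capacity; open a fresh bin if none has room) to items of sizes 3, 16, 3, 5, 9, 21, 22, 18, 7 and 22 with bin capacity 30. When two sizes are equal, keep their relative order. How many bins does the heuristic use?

Sorted descending: 22, 22, 21, 18, 16, 9, 7, 5, 3, 3.
  22 → bin 1 (new)  [load 22/30]
  22 → bin 2 (new)  [load 22/30]
  21 → bin 3 (new)  [load 21/30]
  18 → bin 4 (new)  [load 18/30]
  16 → bin 5 (new)  [load 16/30]
  9 → bin 3  [load 30/30]
  7 → bin 1  [load 29/30]
  5 → bin 2  [load 27/30]
  3 → bin 2  [load 30/30]
  3 → bin 4  [load 21/30]
5 bins opened.

5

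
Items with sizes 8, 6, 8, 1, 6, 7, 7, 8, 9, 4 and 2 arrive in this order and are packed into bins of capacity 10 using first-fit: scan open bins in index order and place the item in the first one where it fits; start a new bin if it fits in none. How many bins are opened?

  8 → bin 1 (new)  [load 8/10]
  6 → bin 2 (new)  [load 6/10]
  8 → bin 3 (new)  [load 8/10]
  1 → bin 1  [load 9/10]
  6 → bin 4 (new)  [load 6/10]
  7 → bin 5 (new)  [load 7/10]
  7 → bin 6 (new)  [load 7/10]
  8 → bin 7 (new)  [load 8/10]
  9 → bin 8 (new)  [load 9/10]
  4 → bin 2  [load 10/10]
  2 → bin 3  [load 10/10]
8 bins opened.

8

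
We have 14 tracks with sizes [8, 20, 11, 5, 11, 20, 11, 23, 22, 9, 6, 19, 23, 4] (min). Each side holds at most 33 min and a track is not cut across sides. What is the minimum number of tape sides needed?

Total = 23 + 23 + 22 + 20 + 20 + 19 + 11 + 11 + 11 + 9 + 8 + 6 + 5 + 4 = 192 min.
Lower bound: ⌈192/33⌉ = 6 tape sides.
A packing using 6 tape sides:
  side 1: 23 + 9 = 32
  side 2: 23 + 6 + 4 = 33
  side 3: 22 + 11 = 33
  side 4: 20 + 11 = 31
  side 5: 20 + 11 = 31
  side 6: 19 + 8 + 5 = 32
This matches the lower bound, so 6 is optimal.

6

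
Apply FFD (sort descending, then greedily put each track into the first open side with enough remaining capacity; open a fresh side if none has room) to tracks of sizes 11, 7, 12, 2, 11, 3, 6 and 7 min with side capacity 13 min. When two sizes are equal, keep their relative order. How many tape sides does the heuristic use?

5

Sorted descending: 12, 11, 11, 7, 7, 6, 3, 2.
  12 → side 1 (new)  [load 12/13]
  11 → side 2 (new)  [load 11/13]
  11 → side 3 (new)  [load 11/13]
  7 → side 4 (new)  [load 7/13]
  7 → side 5 (new)  [load 7/13]
  6 → side 4  [load 13/13]
  3 → side 5  [load 10/13]
  2 → side 2  [load 13/13]
5 tape sides opened.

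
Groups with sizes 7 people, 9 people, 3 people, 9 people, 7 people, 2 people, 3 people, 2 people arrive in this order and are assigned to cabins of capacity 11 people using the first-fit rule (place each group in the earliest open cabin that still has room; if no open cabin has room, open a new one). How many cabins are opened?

  7 → cabin 1 (new)  [load 7/11]
  9 → cabin 2 (new)  [load 9/11]
  3 → cabin 1  [load 10/11]
  9 → cabin 3 (new)  [load 9/11]
  7 → cabin 4 (new)  [load 7/11]
  2 → cabin 2  [load 11/11]
  3 → cabin 4  [load 10/11]
  2 → cabin 3  [load 11/11]
4 cabins opened.

4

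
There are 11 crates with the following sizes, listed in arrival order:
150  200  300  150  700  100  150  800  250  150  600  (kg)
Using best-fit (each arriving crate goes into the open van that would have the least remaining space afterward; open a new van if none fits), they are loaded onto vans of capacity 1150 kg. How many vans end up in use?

  150 → van 1 (new)  [load 150/1150]
  200 → van 1  [load 350/1150]
  300 → van 1  [load 650/1150]
  150 → van 1  [load 800/1150]
  700 → van 2 (new)  [load 700/1150]
  100 → van 1  [load 900/1150]
  150 → van 1  [load 1050/1150]
  800 → van 3 (new)  [load 800/1150]
  250 → van 3  [load 1050/1150]
  150 → van 2  [load 850/1150]
  600 → van 4 (new)  [load 600/1150]
4 vans opened.

4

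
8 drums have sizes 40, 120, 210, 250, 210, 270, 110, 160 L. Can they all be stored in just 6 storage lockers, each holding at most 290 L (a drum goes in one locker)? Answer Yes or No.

Yes

A valid assignment using 6 storage lockers:
  locker 1: 270 = 270
  locker 2: 250 + 40 = 290
  locker 3: 210 = 210
  locker 4: 210 = 210
  locker 5: 160 + 120 = 280
  locker 6: 110 = 110
Every load is within 290 L, so 6 storage lockers suffice.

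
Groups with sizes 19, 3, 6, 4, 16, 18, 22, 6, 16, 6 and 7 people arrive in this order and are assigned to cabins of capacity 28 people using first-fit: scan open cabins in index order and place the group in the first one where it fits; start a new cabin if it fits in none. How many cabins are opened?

  19 → cabin 1 (new)  [load 19/28]
  3 → cabin 1  [load 22/28]
  6 → cabin 1  [load 28/28]
  4 → cabin 2 (new)  [load 4/28]
  16 → cabin 2  [load 20/28]
  18 → cabin 3 (new)  [load 18/28]
  22 → cabin 4 (new)  [load 22/28]
  6 → cabin 2  [load 26/28]
  16 → cabin 5 (new)  [load 16/28]
  6 → cabin 3  [load 24/28]
  7 → cabin 5  [load 23/28]
5 cabins opened.

5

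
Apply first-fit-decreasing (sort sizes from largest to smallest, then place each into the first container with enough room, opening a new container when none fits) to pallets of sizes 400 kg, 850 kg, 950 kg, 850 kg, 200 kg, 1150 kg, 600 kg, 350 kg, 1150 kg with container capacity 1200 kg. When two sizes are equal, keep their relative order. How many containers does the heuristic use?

Sorted descending: 1150, 1150, 950, 850, 850, 600, 400, 350, 200.
  1150 → container 1 (new)  [load 1150/1200]
  1150 → container 2 (new)  [load 1150/1200]
  950 → container 3 (new)  [load 950/1200]
  850 → container 4 (new)  [load 850/1200]
  850 → container 5 (new)  [load 850/1200]
  600 → container 6 (new)  [load 600/1200]
  400 → container 6  [load 1000/1200]
  350 → container 4  [load 1200/1200]
  200 → container 3  [load 1150/1200]
6 containers opened.

6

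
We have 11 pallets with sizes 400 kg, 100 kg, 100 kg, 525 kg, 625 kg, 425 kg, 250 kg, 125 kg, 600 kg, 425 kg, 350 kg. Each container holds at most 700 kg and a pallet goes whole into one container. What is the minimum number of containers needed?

7

Total = 625 + 600 + 525 + 425 + 425 + 400 + 350 + 250 + 125 + 100 + 100 = 3925 kg.
Lower bound: ⌈3925/700⌉ = 6 containers.
A packing using 7 containers:
  container 1: 625 = 625
  container 2: 600 + 100 = 700
  container 3: 525 + 125 = 650
  container 4: 425 + 250 = 675
  container 5: 425 + 100 = 525
  container 6: 400 = 400
  container 7: 350 = 350
No arrangement into 6 containers stays within capacity, so 7 is optimal.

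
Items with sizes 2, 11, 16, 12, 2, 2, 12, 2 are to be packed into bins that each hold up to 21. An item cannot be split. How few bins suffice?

Total = 16 + 12 + 12 + 11 + 2 + 2 + 2 + 2 = 59.
Lower bound: ⌈59/21⌉ = 3 bins.
Also, 4 items each exceed 21/2, and no two of those can share a bin, so at least 4 bins are needed.
A packing using 4 bins:
  bin 1: 16 + 2 + 2 = 20
  bin 2: 12 + 2 + 2 = 16
  bin 3: 12 = 12
  bin 4: 11 = 11
This matches the lower bound, so 4 is optimal.

4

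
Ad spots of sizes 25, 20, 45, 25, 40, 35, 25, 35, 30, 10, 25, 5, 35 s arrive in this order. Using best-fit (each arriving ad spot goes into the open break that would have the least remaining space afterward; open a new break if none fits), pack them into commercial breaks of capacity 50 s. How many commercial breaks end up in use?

9

  25 → break 1 (new)  [load 25/50]
  20 → break 1  [load 45/50]
  45 → break 2 (new)  [load 45/50]
  25 → break 3 (new)  [load 25/50]
  40 → break 4 (new)  [load 40/50]
  35 → break 5 (new)  [load 35/50]
  25 → break 3  [load 50/50]
  35 → break 6 (new)  [load 35/50]
  30 → break 7 (new)  [load 30/50]
  10 → break 4  [load 50/50]
  25 → break 8 (new)  [load 25/50]
  5 → break 1  [load 50/50]
  35 → break 9 (new)  [load 35/50]
9 commercial breaks opened.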